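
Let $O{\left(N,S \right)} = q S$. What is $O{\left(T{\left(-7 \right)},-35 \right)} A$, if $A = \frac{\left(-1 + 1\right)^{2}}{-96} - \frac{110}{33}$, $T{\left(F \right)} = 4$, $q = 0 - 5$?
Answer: $- \frac{1750}{3} \approx -583.33$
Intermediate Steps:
$q = -5$
$O{\left(N,S \right)} = - 5 S$
$A = - \frac{10}{3}$ ($A = 0^{2} \left(- \frac{1}{96}\right) - \frac{10}{3} = 0 \left(- \frac{1}{96}\right) - \frac{10}{3} = 0 - \frac{10}{3} = - \frac{10}{3} \approx -3.3333$)
$O{\left(T{\left(-7 \right)},-35 \right)} A = \left(-5\right) \left(-35\right) \left(- \frac{10}{3}\right) = 175 \left(- \frac{10}{3}\right) = - \frac{1750}{3}$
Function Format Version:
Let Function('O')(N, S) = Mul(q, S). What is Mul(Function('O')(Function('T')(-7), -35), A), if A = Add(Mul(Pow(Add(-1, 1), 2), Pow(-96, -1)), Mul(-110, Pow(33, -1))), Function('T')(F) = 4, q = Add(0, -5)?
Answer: Rational(-1750, 3) ≈ -583.33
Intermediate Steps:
q = -5
Function('O')(N, S) = Mul(-5, S)
A = Rational(-10, 3) (A = Add(Mul(Pow(0, 2), Rational(-1, 96)), Mul(-110, Rational(1, 33))) = Add(Mul(0, Rational(-1, 96)), Rational(-10, 3)) = Add(0, Rational(-10, 3)) = Rational(-10, 3) ≈ -3.3333)
Mul(Function('O')(Function('T')(-7), -35), A) = Mul(Mul(-5, -35), Rational(-10, 3)) = Mul(175, Rational(-10, 3)) = Rational(-1750, 3)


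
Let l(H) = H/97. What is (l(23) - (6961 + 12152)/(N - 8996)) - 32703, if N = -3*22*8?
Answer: -30209874071/923828 ≈ -32701.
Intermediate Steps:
N = -528 (N = -66*8 = -528)
l(H) = H/97 (l(H) = H*(1/97) = H/97)
(l(23) - (6961 + 12152)/(N - 8996)) - 32703 = ((1/97)*23 - (6961 + 12152)/(-528 - 8996)) - 32703 = (23/97 - 19113/(-9524)) - 32703 = (23/97 - 19113*(-1)/9524) - 32703 = (23/97 - 1*(-19113/9524)) - 32703 = (23/97 + 19113/9524) - 32703 = 2073013/923828 - 32703 = -30209874071/923828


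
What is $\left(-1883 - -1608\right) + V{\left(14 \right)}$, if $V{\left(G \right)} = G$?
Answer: $-261$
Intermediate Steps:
$\left(-1883 - -1608\right) + V{\left(14 \right)} = \left(-1883 - -1608\right) + 14 = \left(-1883 + 1608\right) + 14 = -275 + 14 = -261$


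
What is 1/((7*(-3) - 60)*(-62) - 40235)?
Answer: -1/35213 ≈ -2.8399e-5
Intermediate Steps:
1/((7*(-3) - 60)*(-62) - 40235) = 1/((-21 - 60)*(-62) - 40235) = 1/(-81*(-62) - 40235) = 1/(5022 - 40235) = 1/(-35213) = -1/35213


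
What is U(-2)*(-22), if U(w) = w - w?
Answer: 0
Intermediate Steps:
U(w) = 0
U(-2)*(-22) = 0*(-22) = 0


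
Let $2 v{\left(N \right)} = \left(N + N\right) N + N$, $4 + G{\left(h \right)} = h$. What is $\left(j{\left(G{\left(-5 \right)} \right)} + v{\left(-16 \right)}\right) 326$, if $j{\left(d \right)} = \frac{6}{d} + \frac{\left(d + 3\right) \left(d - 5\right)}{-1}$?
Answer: $\frac{159740}{3} \approx 53247.0$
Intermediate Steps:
$G{\left(h \right)} = -4 + h$
$j{\left(d \right)} = \frac{6}{d} - \left(-5 + d\right) \left(3 + d\right)$ ($j{\left(d \right)} = \frac{6}{d} + \left(3 + d\right) \left(-5 + d\right) \left(-1\right) = \frac{6}{d} + \left(-5 + d\right) \left(3 + d\right) \left(-1\right) = \frac{6}{d} - \left(-5 + d\right) \left(3 + d\right)$)
$v{\left(N \right)} = N^{2} + \frac{N}{2}$ ($v{\left(N \right)} = \frac{\left(N + N\right) N + N}{2} = \frac{2 N N + N}{2} = \frac{2 N^{2} + N}{2} = \frac{N + 2 N^{2}}{2} = N^{2} + \frac{N}{2}$)
$\left(j{\left(G{\left(-5 \right)} \right)} + v{\left(-16 \right)}\right) 326 = \left(\left(15 - \left(-4 - 5\right)^{2} + 2 \left(-4 - 5\right) + \frac{6}{-4 - 5}\right) - 16 \left(\frac{1}{2} - 16\right)\right) 326 = \left(\left(15 - \left(-9\right)^{2} + 2 \left(-9\right) + \frac{6}{-9}\right) - -248\right) 326 = \left(\left(15 - 81 - 18 + 6 \left(- \frac{1}{9}\right)\right) + 248\right) 326 = \left(\left(15 - 81 - 18 - \frac{2}{3}\right) + 248\right) 326 = \left(- \frac{254}{3} + 248\right) 326 = \frac{490}{3} \cdot 326 = \frac{159740}{3}$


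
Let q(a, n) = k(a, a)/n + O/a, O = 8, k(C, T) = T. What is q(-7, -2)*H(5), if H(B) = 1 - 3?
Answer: -33/7 ≈ -4.7143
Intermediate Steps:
q(a, n) = 8/a + a/n (q(a, n) = a/n + 8/a = 8/a + a/n)
H(B) = -2
q(-7, -2)*H(5) = (8/(-7) - 7/(-2))*(-2) = (8*(-1/7) - 7*(-1/2))*(-2) = (-8/7 + 7/2)*(-2) = (33/14)*(-2) = -33/7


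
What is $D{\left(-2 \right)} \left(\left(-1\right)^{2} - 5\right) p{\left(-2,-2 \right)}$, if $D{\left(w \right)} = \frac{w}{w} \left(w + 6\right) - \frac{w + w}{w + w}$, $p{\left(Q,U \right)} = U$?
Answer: $24$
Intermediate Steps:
$D{\left(w \right)} = 5 + w$ ($D{\left(w \right)} = 1 \left(6 + w\right) - \frac{2 w}{2 w} = \left(6 + w\right) - 2 w \frac{1}{2 w} = \left(6 + w\right) - 1 = 5 + w$)
$D{\left(-2 \right)} \left(\left(-1\right)^{2} - 5\right) p{\left(-2,-2 \right)} = \left(5 - 2\right) \left(\left(-1\right)^{2} - 5\right) \left(-2\right) = 3 \left(1 - 5\right) \left(-2\right) = 3 \left(\left(-4\right) \left(-2\right)\right) = 3 \cdot 8 = 24$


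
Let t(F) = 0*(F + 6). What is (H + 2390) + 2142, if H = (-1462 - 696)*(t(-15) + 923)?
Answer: -1987302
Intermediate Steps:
t(F) = 0 (t(F) = 0*(6 + F) = 0)
H = -1991834 (H = (-1462 - 696)*(0 + 923) = -2158*923 = -1991834)
(H + 2390) + 2142 = (-1991834 + 2390) + 2142 = -1989444 + 2142 = -1987302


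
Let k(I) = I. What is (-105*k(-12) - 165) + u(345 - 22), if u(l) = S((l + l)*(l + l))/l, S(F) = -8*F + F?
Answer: -7949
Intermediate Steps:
S(F) = -7*F
u(l) = -28*l (u(l) = (-7*(l + l)*(l + l))/l = (-7*2*l*2*l)/l = (-28*l²)/l = -28*l)
(-105*k(-12) - 165) + u(345 - 22) = (-105*(-12) - 165) - 28*(345 - 22) = (1260 - 165) - 28*323 = 1095 - 9044 = -7949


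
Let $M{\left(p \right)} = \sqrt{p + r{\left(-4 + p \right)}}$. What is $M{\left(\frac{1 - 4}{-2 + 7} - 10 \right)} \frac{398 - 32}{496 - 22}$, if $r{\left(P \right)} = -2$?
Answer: $\frac{183 i \sqrt{35}}{395} \approx 2.7409 i$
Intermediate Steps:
$M{\left(p \right)} = \sqrt{-2 + p}$ ($M{\left(p \right)} = \sqrt{p - 2} = \sqrt{-2 + p}$)
$M{\left(\frac{1 - 4}{-2 + 7} - 10 \right)} \frac{398 - 32}{496 - 22} = \sqrt{-2 - \left(10 - \frac{1 - 4}{-2 + 7}\right)} \frac{398 - 32}{496 - 22} = \sqrt{-2 - \left(10 + \frac{3}{5}\right)} \frac{366}{474} = \sqrt{-2 - \frac{53}{5}} \cdot 366 \cdot \frac{1}{474} = \sqrt{-2 - \frac{53}{5}} \cdot \frac{61}{79} = \sqrt{- \frac{63}{5}} \cdot \frac{61}{79} = \frac{3 i \sqrt{35}}{5} \cdot \frac{61}{79} = \frac{183 i \sqrt{35}}{395}$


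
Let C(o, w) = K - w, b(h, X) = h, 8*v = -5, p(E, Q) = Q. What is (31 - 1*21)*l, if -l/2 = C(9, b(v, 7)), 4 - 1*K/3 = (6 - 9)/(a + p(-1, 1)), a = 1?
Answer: -685/2 ≈ -342.50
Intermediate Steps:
v = -5/8 (v = (⅛)*(-5) = -5/8 ≈ -0.62500)
K = 33/2 (K = 12 - 3*(6 - 9)/(1 + 1) = 12 - (-9)/2 = 12 - 3*(-3/2) = 12 + 9/2 = 33/2 ≈ 16.500)
C(o, w) = 33/2 - w
l = -137/4 (l = -2*(33/2 - 1*(-5/8)) = -2*(33/2 + 5/8) = -2*137/8 = -137/4 ≈ -34.250)
(31 - 1*21)*l = (31 - 1*21)*(-137/4) = (31 - 21)*(-137/4) = 10*(-137/4) = -685/2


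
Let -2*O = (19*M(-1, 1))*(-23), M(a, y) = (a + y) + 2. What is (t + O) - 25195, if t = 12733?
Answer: -12025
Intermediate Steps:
M(a, y) = 2 + a + y
O = 437 (O = -19*(2 - 1 + 1)*(-23)/2 = -19*2*(-23)/2 = -19*(-23) = -½*(-874) = 437)
(t + O) - 25195 = (12733 + 437) - 25195 = 13170 - 25195 = -12025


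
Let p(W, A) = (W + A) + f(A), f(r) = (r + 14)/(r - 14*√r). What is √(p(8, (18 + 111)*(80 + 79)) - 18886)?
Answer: √(100544964 - 205758*√2279)/(3*√(6837 - 14*√2279)) ≈ 40.424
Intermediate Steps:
f(r) = (14 + r)/(r - 14*√r)
p(W, A) = A + W + (14 + A)/(A - 14*√A) (p(W, A) = (W + A) + (14 + A)/(A - 14*√A) = (A + W) + (14 + A)/(A - 14*√A) = A + W + (14 + A)/(A - 14*√A))
√(p(8, (18 + 111)*(80 + 79)) - 18886) = √((-14 - (18 + 111)*(80 + 79) + ((18 + 111)*(80 + 79) + 8)*(-(18 + 111)*(80 + 79) + 14*√((18 + 111)*(80 + 79))))/(-(18 + 111)*(80 + 79) + 14*√((18 + 111)*(80 + 79))) - 18886) = √((-14 - 129*159 + (129*159 + 8)*(-129*159 + 14*√(129*159)))/(-129*159 + 14*√(129*159)) - 18886) = √((-14 - 1*20511 + (20511 + 8)*(-1*20511 + 14*√20511))/(-1*20511 + 14*√20511) - 18886) = √((-14 - 20511 + 20519*(-20511 + 14*(3*√2279)))/(-20511 + 14*(3*√2279)) - 18886) = √((-14 - 20511 + 20519*(-20511 + 42*√2279))/(-20511 + 42*√2279) - 18886) = √((-14 - 20511 + (-420865209 + 861798*√2279))/(-20511 + 42*√2279) - 18886) = √((-420885734 + 861798*√2279)/(-20511 + 42*√2279) - 18886) = √(-18886 + (-420885734 + 861798*√2279)/(-20511 + 42*√2279))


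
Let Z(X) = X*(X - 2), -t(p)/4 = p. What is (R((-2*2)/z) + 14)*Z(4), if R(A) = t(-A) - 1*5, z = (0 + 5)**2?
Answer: 1672/25 ≈ 66.880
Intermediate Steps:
t(p) = -4*p
z = 25 (z = 5**2 = 25)
Z(X) = X*(-2 + X)
R(A) = -5 + 4*A (R(A) = -(-4)*A - 1*5 = 4*A - 5 = -5 + 4*A)
(R((-2*2)/z) + 14)*Z(4) = ((-5 + 4*(-2*2/25)) + 14)*(4*(-2 + 4)) = ((-5 + 4*(-4*1/25)) + 14)*(4*2) = ((-5 + 4*(-4/25)) + 14)*8 = ((-5 - 16/25) + 14)*8 = (-141/25 + 14)*8 = (209/25)*8 = 1672/25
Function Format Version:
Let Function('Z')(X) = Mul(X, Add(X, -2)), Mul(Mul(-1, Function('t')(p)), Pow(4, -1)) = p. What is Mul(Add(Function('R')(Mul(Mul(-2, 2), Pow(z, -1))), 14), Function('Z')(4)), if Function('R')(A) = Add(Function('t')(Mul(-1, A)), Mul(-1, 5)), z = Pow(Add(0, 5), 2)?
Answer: Rational(1672, 25) ≈ 66.880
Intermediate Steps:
Function('t')(p) = Mul(-4, p)
z = 25 (z = Pow(5, 2) = 25)
Function('Z')(X) = Mul(X, Add(-2, X))
Function('R')(A) = Add(-5, Mul(4, A)) (Function('R')(A) = Add(Mul(-4, Mul(-1, A)), Mul(-1, 5)) = Add(Mul(4, A), -5) = Add(-5, Mul(4, A)))
Mul(Add(Function('R')(Mul(Mul(-2, 2), Pow(z, -1))), 14), Function('Z')(4)) = Mul(Add(Add(-5, Mul(4, Mul(Mul(-2, 2), Pow(25, -1)))), 14), Mul(4, Add(-2, 4))) = Mul(Add(Add(-5, Mul(4, Mul(-4, Rational(1, 25)))), 14), Mul(4, 2)) = Mul(Add(Add(-5, Mul(4, Rational(-4, 25))), 14), 8) = Mul(Add(Add(-5, Rational(-16, 25)), 14), 8) = Mul(Add(Rational(-141, 25), 14), 8) = Mul(Rational(209, 25), 8) = Rational(1672, 25)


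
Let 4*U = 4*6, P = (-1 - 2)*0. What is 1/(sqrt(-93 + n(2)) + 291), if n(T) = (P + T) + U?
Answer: 291/84766 - I*sqrt(85)/84766 ≈ 0.003433 - 0.00010876*I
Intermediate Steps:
P = 0 (P = -3*0 = 0)
U = 6 (U = (4*6)/4 = (1/4)*24 = 6)
n(T) = 6 + T (n(T) = (0 + T) + 6 = T + 6 = 6 + T)
1/(sqrt(-93 + n(2)) + 291) = 1/(sqrt(-93 + (6 + 2)) + 291) = 1/(sqrt(-93 + 8) + 291) = 1/(sqrt(-85) + 291) = 1/(I*sqrt(85) + 291) = 1/(291 + I*sqrt(85))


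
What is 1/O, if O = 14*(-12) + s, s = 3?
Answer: -1/165 ≈ -0.0060606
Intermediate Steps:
O = -165 (O = 14*(-12) + 3 = -168 + 3 = -165)
1/O = 1/(-165) = -1/165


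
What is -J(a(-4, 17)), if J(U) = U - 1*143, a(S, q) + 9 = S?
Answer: 156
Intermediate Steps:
a(S, q) = -9 + S
J(U) = -143 + U (J(U) = U - 143 = -143 + U)
-J(a(-4, 17)) = -(-143 + (-9 - 4)) = -(-143 - 13) = -1*(-156) = 156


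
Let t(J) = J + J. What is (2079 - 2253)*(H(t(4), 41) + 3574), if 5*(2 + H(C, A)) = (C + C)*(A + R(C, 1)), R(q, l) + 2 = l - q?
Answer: -3196728/5 ≈ -6.3935e+5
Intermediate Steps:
t(J) = 2*J
R(q, l) = -2 + l - q (R(q, l) = -2 + (l - q) = -2 + l - q)
H(C, A) = -2 + 2*C*(-1 + A - C)/5 (H(C, A) = -2 + ((C + C)*(A + (-2 + 1 - C)))/5 = -2 + ((2*C)*(A + (-1 - C)))/5 = -2 + ((2*C)*(-1 + A - C))/5 = -2 + (2*C*(-1 + A - C))/5 = -2 + 2*C*(-1 + A - C)/5)
(2079 - 2253)*(H(t(4), 41) + 3574) = (2079 - 2253)*((-2 - 2*2*4*(1 + 2*4)/5 + (⅖)*41*(2*4)) + 3574) = -174*((-2 - ⅖*8*(1 + 8) + (⅖)*41*8) + 3574) = -174*((-2 - ⅖*8*9 + 656/5) + 3574) = -174*((-2 - 144/5 + 656/5) + 3574) = -174*(502/5 + 3574) = -174*18372/5 = -3196728/5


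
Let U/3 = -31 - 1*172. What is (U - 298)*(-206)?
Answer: 186842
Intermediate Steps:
U = -609 (U = 3*(-31 - 1*172) = 3*(-31 - 172) = 3*(-203) = -609)
(U - 298)*(-206) = (-609 - 298)*(-206) = -907*(-206) = 186842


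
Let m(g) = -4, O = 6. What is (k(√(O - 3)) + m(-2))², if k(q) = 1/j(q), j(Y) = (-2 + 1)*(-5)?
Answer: 361/25 ≈ 14.440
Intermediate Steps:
j(Y) = 5 (j(Y) = -1*(-5) = 5)
k(q) = ⅕ (k(q) = 1/5 = ⅕)
(k(√(O - 3)) + m(-2))² = (⅕ - 4)² = (-19/5)² = 361/25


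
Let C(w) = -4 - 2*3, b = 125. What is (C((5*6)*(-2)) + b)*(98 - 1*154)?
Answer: -6440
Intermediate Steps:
C(w) = -10 (C(w) = -4 - 6 = -10)
(C((5*6)*(-2)) + b)*(98 - 1*154) = (-10 + 125)*(98 - 1*154) = 115*(98 - 154) = 115*(-56) = -6440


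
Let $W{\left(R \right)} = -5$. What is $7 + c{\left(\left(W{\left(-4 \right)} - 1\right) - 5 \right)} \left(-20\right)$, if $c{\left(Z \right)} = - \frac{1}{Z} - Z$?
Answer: $- \frac{2363}{11} \approx -214.82$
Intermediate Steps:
$c{\left(Z \right)} = - Z - \frac{1}{Z}$
$7 + c{\left(\left(W{\left(-4 \right)} - 1\right) - 5 \right)} \left(-20\right) = 7 + \left(- (\left(-5 - 1\right) - 5) - \frac{1}{\left(-5 - 1\right) - 5}\right) \left(-20\right) = 7 + \left(- (-6 - 5) - \frac{1}{-6 - 5}\right) \left(-20\right) = 7 + \left(\left(-1\right) \left(-11\right) - \frac{1}{-11}\right) \left(-20\right) = 7 + \left(11 - - \frac{1}{11}\right) \left(-20\right) = 7 + \left(11 + \frac{1}{11}\right) \left(-20\right) = 7 + \frac{122}{11} \left(-20\right) = 7 - \frac{2440}{11} = - \frac{2363}{11}$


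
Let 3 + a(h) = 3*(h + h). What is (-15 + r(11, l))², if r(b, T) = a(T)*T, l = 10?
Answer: 308025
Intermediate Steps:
a(h) = -3 + 6*h (a(h) = -3 + 3*(h + h) = -3 + 3*(2*h) = -3 + 6*h)
r(b, T) = T*(-3 + 6*T) (r(b, T) = (-3 + 6*T)*T = T*(-3 + 6*T))
(-15 + r(11, l))² = (-15 + 3*10*(-1 + 2*10))² = (-15 + 3*10*(-1 + 20))² = (-15 + 3*10*19)² = (-15 + 570)² = 555² = 308025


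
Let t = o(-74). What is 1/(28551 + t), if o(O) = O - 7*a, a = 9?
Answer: 1/28414 ≈ 3.5194e-5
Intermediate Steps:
o(O) = -63 + O (o(O) = O - 7*9 = O - 63 = -63 + O)
t = -137 (t = -63 - 74 = -137)
1/(28551 + t) = 1/(28551 - 137) = 1/28414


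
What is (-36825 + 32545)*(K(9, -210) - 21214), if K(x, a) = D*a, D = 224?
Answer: 292127120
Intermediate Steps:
K(x, a) = 224*a
(-36825 + 32545)*(K(9, -210) - 21214) = (-36825 + 32545)*(224*(-210) - 21214) = -4280*(-47040 - 21214) = -4280*(-68254) = 292127120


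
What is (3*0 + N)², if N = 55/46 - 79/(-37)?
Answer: 32137561/2896804 ≈ 11.094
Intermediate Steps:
N = 5669/1702 (N = 55*(1/46) - 79*(-1/37) = 55/46 + 79/37 = 5669/1702 ≈ 3.3308)
(3*0 + N)² = (3*0 + 5669/1702)² = (0 + 5669/1702)² = (5669/1702)² = 32137561/2896804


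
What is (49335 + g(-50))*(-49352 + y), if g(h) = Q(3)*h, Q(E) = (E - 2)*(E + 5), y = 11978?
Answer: -1828896690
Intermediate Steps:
Q(E) = (-2 + E)*(5 + E)
g(h) = 8*h (g(h) = (-10 + 3**2 + 3*3)*h = (-10 + 9 + 9)*h = 8*h)
(49335 + g(-50))*(-49352 + y) = (49335 + 8*(-50))*(-49352 + 11978) = (49335 - 400)*(-37374) = 48935*(-37374) = -1828896690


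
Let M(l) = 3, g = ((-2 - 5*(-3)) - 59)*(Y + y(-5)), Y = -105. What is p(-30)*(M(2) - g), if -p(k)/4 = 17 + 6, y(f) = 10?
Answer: 401764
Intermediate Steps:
g = 4370 (g = ((-2 - 5*(-3)) - 59)*(-105 + 10) = ((-2 + 15) - 59)*(-95) = (13 - 59)*(-95) = -46*(-95) = 4370)
p(k) = -92 (p(k) = -4*(17 + 6) = -4*23 = -92)
p(-30)*(M(2) - g) = -92*(3 - 1*4370) = -92*(3 - 4370) = -92*(-4367) = 401764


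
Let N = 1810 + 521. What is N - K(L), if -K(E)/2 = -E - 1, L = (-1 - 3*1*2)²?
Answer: 2231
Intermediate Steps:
L = 49 (L = (-1 - 3*2)² = (-1 - 6)² = (-7)² = 49)
K(E) = 2 + 2*E (K(E) = -2*(-E - 1) = -2*(-1 - E) = 2 + 2*E)
N = 2331
N - K(L) = 2331 - (2 + 2*49) = 2331 - (2 + 98) = 2331 - 1*100 = 2331 - 100 = 2231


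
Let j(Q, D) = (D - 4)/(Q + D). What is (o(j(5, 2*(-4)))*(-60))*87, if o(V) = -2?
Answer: 10440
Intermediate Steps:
j(Q, D) = (-4 + D)/(D + Q)
(o(j(5, 2*(-4)))*(-60))*87 = -2*(-60)*87 = 120*87 = 10440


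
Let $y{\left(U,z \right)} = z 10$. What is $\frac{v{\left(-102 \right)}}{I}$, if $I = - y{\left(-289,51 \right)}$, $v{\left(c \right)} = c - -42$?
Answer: $\frac{2}{17} \approx 0.11765$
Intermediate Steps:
$y{\left(U,z \right)} = 10 z$
$v{\left(c \right)} = 42 + c$ ($v{\left(c \right)} = c + 42 = 42 + c$)
$I = -510$ ($I = - 10 \cdot 51 = \left(-1\right) 510 = -510$)
$\frac{v{\left(-102 \right)}}{I} = \frac{42 - 102}{-510} = \left(-60\right) \left(- \frac{1}{510}\right) = \frac{2}{17}$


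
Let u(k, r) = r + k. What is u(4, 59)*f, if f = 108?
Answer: 6804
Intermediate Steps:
u(k, r) = k + r
u(4, 59)*f = (4 + 59)*108 = 63*108 = 6804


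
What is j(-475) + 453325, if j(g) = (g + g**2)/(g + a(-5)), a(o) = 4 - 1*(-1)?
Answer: 21283760/47 ≈ 4.5285e+5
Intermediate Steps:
a(o) = 5 (a(o) = 4 + 1 = 5)
j(g) = (g + g**2)/(5 + g) (j(g) = (g + g**2)/(g + 5) = (g + g**2)/(5 + g))
j(-475) + 453325 = -475*(1 - 475)/(5 - 475) + 453325 = -475*(-474)/(-470) + 453325 = -475*(-1/470)*(-474) + 453325 = -22515/47 + 453325 = 21283760/47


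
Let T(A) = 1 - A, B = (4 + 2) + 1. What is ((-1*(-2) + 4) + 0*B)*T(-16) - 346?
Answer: -244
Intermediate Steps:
B = 7 (B = 6 + 1 = 7)
((-1*(-2) + 4) + 0*B)*T(-16) - 346 = ((-1*(-2) + 4) + 0*7)*(1 - 1*(-16)) - 346 = ((2 + 4) + 0)*(1 + 16) - 346 = (6 + 0)*17 - 346 = 6*17 - 346 = 102 - 346 = -244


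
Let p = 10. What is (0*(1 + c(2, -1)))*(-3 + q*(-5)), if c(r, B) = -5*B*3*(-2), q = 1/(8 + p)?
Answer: 0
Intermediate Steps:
q = 1/18 (q = 1/(8 + 10) = 1/18 ≈ 0.055556)
c(r, B) = 30*B (c(r, B) = -5*3*B*(-2) = -(-30)*B = 30*B)
(0*(1 + c(2, -1)))*(-3 + q*(-5)) = (0*(1 + 30*(-1)))*(-3 + (1/18)*(-5)) = (0*(1 - 30))*(-3 - 5/18) = (0*(-29))*(-59/18) = 0*(-59/18) = 0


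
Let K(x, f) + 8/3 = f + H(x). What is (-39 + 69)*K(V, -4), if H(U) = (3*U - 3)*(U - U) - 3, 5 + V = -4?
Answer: -290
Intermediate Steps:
V = -9 (V = -5 - 4 = -9)
H(U) = -3 (H(U) = (-3 + 3*U)*0 - 3 = 0 - 3 = -3)
K(x, f) = -17/3 + f (K(x, f) = -8/3 + (f - 3) = -8/3 + (-3 + f) = -17/3 + f)
(-39 + 69)*K(V, -4) = (-39 + 69)*(-17/3 - 4) = 30*(-29/3) = -290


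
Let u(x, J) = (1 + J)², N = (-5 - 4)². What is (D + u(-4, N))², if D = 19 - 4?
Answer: 45414121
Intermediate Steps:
N = 81 (N = (-9)² = 81)
D = 15
(D + u(-4, N))² = (15 + (1 + 81)²)² = (15 + 82²)² = (15 + 6724)² = 6739² = 45414121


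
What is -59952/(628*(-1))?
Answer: 14988/157 ≈ 95.465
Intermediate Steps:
-59952/(628*(-1)) = -59952/(-628) = -59952*(-1/628) = 14988/157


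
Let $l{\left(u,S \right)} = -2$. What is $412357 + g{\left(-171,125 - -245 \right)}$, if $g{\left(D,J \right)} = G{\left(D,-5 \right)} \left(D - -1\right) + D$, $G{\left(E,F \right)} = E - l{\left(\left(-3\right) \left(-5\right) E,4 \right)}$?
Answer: $440916$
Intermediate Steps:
$G{\left(E,F \right)} = 2 + E$ ($G{\left(E,F \right)} = E - -2 = E + 2 = 2 + E$)
$g{\left(D,J \right)} = D + \left(1 + D\right) \left(2 + D\right)$ ($g{\left(D,J \right)} = \left(2 + D\right) \left(D - -1\right) + D = \left(2 + D\right) \left(D + 1\right) + D = \left(2 + D\right) \left(1 + D\right) + D = \left(1 + D\right) \left(2 + D\right) + D = D + \left(1 + D\right) \left(2 + D\right)$)
$412357 + g{\left(-171,125 - -245 \right)} = 412357 + \left(2 + \left(-171\right)^{2} + 4 \left(-171\right)\right) = 412357 + \left(2 + 29241 - 684\right) = 412357 + 28559 = 440916$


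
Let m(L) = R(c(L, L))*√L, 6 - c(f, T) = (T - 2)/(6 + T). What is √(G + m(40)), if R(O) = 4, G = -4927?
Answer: √(-4927 + 8*√10) ≈ 70.012*I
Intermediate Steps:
c(f, T) = 6 - (-2 + T)/(6 + T) (c(f, T) = 6 - (T - 2)/(6 + T) = 6 - (-2 + T)/(6 + T))
m(L) = 4*√L
√(G + m(40)) = √(-4927 + 4*√40) = √(-4927 + 4*(2*√10)) = √(-4927 + 8*√10)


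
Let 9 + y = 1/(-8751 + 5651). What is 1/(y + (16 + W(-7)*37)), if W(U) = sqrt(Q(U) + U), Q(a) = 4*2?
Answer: 3100/136399 ≈ 0.022727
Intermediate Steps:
Q(a) = 8
W(U) = sqrt(8 + U)
y = -27901/3100 (y = -9 + 1/(-8751 + 5651) = -9 + 1/(-3100) = -9 - 1/3100 = -27901/3100 ≈ -9.0003)
1/(y + (16 + W(-7)*37)) = 1/(-27901/3100 + (16 + sqrt(8 - 7)*37)) = 1/(-27901/3100 + (16 + sqrt(1)*37)) = 1/(-27901/3100 + (16 + 1*37)) = 1/(-27901/3100 + (16 + 37)) = 1/(-27901/3100 + 53) = 1/(136399/3100) = 3100/136399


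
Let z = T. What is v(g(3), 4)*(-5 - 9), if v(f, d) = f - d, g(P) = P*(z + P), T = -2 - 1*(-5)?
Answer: -196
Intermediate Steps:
T = 3 (T = -2 + 5 = 3)
z = 3
g(P) = P*(3 + P)
v(g(3), 4)*(-5 - 9) = (3*(3 + 3) - 1*4)*(-5 - 9) = (3*6 - 4)*(-14) = (18 - 4)*(-14) = 14*(-14) = -196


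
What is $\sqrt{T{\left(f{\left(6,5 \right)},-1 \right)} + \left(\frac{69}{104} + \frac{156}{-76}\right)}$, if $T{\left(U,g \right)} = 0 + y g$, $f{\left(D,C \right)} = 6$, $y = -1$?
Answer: $\frac{i \sqrt{379886}}{988} \approx 0.62383 i$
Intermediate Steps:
$T{\left(U,g \right)} = - g$ ($T{\left(U,g \right)} = 0 - g = - g$)
$\sqrt{T{\left(f{\left(6,5 \right)},-1 \right)} + \left(\frac{69}{104} + \frac{156}{-76}\right)} = \sqrt{\left(-1\right) \left(-1\right) + \left(\frac{69}{104} + \frac{156}{-76}\right)} = \sqrt{1 + \left(69 \cdot \frac{1}{104} + 156 \left(- \frac{1}{76}\right)\right)} = \sqrt{1 + \left(\frac{69}{104} - \frac{39}{19}\right)} = \sqrt{1 - \frac{2745}{1976}} = \sqrt{- \frac{769}{1976}} = \frac{i \sqrt{379886}}{988}$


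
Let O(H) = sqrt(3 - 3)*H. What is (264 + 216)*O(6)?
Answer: 0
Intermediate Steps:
O(H) = 0 (O(H) = sqrt(0)*H = 0*H = 0)
(264 + 216)*O(6) = (264 + 216)*0 = 480*0 = 0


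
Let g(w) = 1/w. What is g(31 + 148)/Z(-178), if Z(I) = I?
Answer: -1/31862 ≈ -3.1385e-5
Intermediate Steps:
g(31 + 148)/Z(-178) = 1/((31 + 148)*(-178)) = -1/178/179 = (1/179)*(-1/178) = -1/31862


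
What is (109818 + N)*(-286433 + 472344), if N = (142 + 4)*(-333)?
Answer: 11377753200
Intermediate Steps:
N = -48618 (N = 146*(-333) = -48618)
(109818 + N)*(-286433 + 472344) = (109818 - 48618)*(-286433 + 472344) = 61200*185911 = 11377753200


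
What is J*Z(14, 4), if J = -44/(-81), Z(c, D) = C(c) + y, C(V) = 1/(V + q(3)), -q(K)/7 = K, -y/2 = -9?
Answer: 5500/567 ≈ 9.7002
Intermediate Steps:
y = 18 (y = -2*(-9) = 18)
q(K) = -7*K
C(V) = 1/(-21 + V) (C(V) = 1/(V - 7*3) = 1/(V - 21) = 1/(-21 + V))
Z(c, D) = 18 + 1/(-21 + c) (Z(c, D) = 1/(-21 + c) + 18 = 18 + 1/(-21 + c))
J = 44/81 (J = -44*(-1/81) = 44/81 ≈ 0.54321)
J*Z(14, 4) = 44*((-377 + 18*14)/(-21 + 14))/81 = 44*((-377 + 252)/(-7))/81 = 44*(-1/7*(-125))/81 = (44/81)*(125/7) = 5500/567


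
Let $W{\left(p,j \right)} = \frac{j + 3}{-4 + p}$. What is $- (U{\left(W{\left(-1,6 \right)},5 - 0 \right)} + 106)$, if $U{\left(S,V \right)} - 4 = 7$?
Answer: $-117$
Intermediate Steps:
$W{\left(p,j \right)} = \frac{3 + j}{-4 + p}$
$U{\left(S,V \right)} = 11$ ($U{\left(S,V \right)} = 4 + 7 = 11$)
$- (U{\left(W{\left(-1,6 \right)},5 - 0 \right)} + 106) = - (11 + 106) = \left(-1\right) 117 = -117$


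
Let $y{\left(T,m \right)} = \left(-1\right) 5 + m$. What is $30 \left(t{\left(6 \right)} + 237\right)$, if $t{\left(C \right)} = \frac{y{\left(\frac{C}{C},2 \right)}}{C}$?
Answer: $7095$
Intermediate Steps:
$y{\left(T,m \right)} = -5 + m$
$t{\left(C \right)} = - \frac{3}{C}$ ($t{\left(C \right)} = \frac{-5 + 2}{C} = - \frac{3}{C}$)
$30 \left(t{\left(6 \right)} + 237\right) = 30 \left(- \frac{3}{6} + 237\right) = 30 \left(\left(-3\right) \frac{1}{6} + 237\right) = 30 \left(- \frac{1}{2} + 237\right) = 30 \cdot \frac{473}{2} = 7095$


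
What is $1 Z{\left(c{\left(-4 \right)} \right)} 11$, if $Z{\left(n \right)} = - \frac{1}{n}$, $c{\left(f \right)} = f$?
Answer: $\frac{11}{4} \approx 2.75$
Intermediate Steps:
$1 Z{\left(c{\left(-4 \right)} \right)} 11 = 1 \left(- \frac{1}{-4}\right) 11 = 1 \left(\left(-1\right) \left(- \frac{1}{4}\right)\right) 11 = 1 \cdot \frac{1}{4} \cdot 11 = \frac{1}{4} \cdot 11 = \frac{11}{4}$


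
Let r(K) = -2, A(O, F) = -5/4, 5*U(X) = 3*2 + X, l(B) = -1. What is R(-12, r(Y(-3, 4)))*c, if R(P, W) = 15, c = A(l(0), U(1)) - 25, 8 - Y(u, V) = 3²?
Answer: -1575/4 ≈ -393.75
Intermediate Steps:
U(X) = 6/5 + X/5 (U(X) = (3*2 + X)/5 = (6 + X)/5 = 6/5 + X/5)
Y(u, V) = -1 (Y(u, V) = 8 - 1*3² = 8 - 1*9 = 8 - 9 = -1)
A(O, F) = -5/4 (A(O, F) = -5*¼ = -5/4)
c = -105/4 (c = -5/4 - 25 = -105/4 ≈ -26.250)
R(-12, r(Y(-3, 4)))*c = 15*(-105/4) = -1575/4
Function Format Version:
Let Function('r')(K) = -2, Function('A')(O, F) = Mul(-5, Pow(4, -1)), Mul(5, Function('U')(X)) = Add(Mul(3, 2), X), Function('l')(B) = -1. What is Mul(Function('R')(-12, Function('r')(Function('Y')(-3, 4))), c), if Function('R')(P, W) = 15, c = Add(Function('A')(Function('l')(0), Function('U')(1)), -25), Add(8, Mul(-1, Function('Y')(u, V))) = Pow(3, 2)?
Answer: Rational(-1575, 4) ≈ -393.75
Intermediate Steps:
Function('U')(X) = Add(Rational(6, 5), Mul(Rational(1, 5), X)) (Function('U')(X) = Mul(Rational(1, 5), Add(Mul(3, 2), X)) = Mul(Rational(1, 5), Add(6, X)) = Add(Rational(6, 5), Mul(Rational(1, 5), X)))
Function('Y')(u, V) = -1 (Function('Y')(u, V) = Add(8, Mul(-1, Pow(3, 2))) = Add(8, Mul(-1, 9)) = Add(8, -9) = -1)
Function('A')(O, F) = Rational(-5, 4) (Function('A')(O, F) = Mul(-5, Rational(1, 4)) = Rational(-5, 4))
c = Rational(-105, 4) (c = Add(Rational(-5, 4), -25) = Rational(-105, 4) ≈ -26.250)
Mul(Function('R')(-12, Function('r')(Function('Y')(-3, 4))), c) = Mul(15, Rational(-105, 4)) = Rational(-1575, 4)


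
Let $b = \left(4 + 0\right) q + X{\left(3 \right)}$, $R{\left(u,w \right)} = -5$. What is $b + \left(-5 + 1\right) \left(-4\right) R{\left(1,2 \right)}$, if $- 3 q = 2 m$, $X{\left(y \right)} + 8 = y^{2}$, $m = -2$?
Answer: $- \frac{221}{3} \approx -73.667$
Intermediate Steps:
$X{\left(y \right)} = -8 + y^{2}$
$q = \frac{4}{3}$ ($q = - \frac{2 \left(-2\right)}{3} = \left(- \frac{1}{3}\right) \left(-4\right) = \frac{4}{3} \approx 1.3333$)
$b = \frac{19}{3}$ ($b = \left(4 + 0\right) \frac{4}{3} - \left(8 - 3^{2}\right) = 4 \cdot \frac{4}{3} + \left(-8 + 9\right) = \frac{16}{3} + 1 = \frac{19}{3} \approx 6.3333$)
$b + \left(-5 + 1\right) \left(-4\right) R{\left(1,2 \right)} = \frac{19}{3} + \left(-5 + 1\right) \left(-4\right) \left(-5\right) = \frac{19}{3} + \left(-4\right) \left(-4\right) \left(-5\right) = \frac{19}{3} + 16 \left(-5\right) = \frac{19}{3} - 80 = - \frac{221}{3}$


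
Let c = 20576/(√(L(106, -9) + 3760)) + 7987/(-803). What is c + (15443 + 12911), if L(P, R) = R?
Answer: 22760275/803 + 20576*√31/341 ≈ 28680.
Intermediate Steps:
c = -7987/803 + 20576*√31/341 (c = 20576/(√(-9 + 3760)) + 7987/(-803) = 20576/(√3751) + 7987*(-1/803) = 20576/((11*√31)) - 7987/803 = 20576*(√31/341) - 7987/803 = 20576*√31/341 - 7987/803 = -7987/803 + 20576*√31/341 ≈ 326.01)
c + (15443 + 12911) = (-7987/803 + 20576*√31/341) + (15443 + 12911) = (-7987/803 + 20576*√31/341) + 28354 = 22760275/803 + 20576*√31/341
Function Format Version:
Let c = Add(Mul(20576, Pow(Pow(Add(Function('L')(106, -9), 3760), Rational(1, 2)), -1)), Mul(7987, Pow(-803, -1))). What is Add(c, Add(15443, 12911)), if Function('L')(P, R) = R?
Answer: Add(Rational(22760275, 803), Mul(Rational(20576, 341), Pow(31, Rational(1, 2)))) ≈ 28680.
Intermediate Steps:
c = Add(Rational(-7987, 803), Mul(Rational(20576, 341), Pow(31, Rational(1, 2)))) (c = Add(Mul(20576, Pow(Pow(Add(-9, 3760), Rational(1, 2)), -1)), Mul(7987, Pow(-803, -1))) = Add(Mul(20576, Pow(Pow(3751, Rational(1, 2)), -1)), Mul(7987, Rational(-1, 803))) = Add(Mul(20576, Pow(Mul(11, Pow(31, Rational(1, 2))), -1)), Rational(-7987, 803)) = Add(Mul(20576, Mul(Rational(1, 341), Pow(31, Rational(1, 2)))), Rational(-7987, 803)) = Add(Mul(Rational(20576, 341), Pow(31, Rational(1, 2))), Rational(-7987, 803)) = Add(Rational(-7987, 803), Mul(Rational(20576, 341), Pow(31, Rational(1, 2)))) ≈ 326.01)
Add(c, Add(15443, 12911)) = Add(Add(Rational(-7987, 803), Mul(Rational(20576, 341), Pow(31, Rational(1, 2)))), Add(15443, 12911)) = Add(Add(Rational(-7987, 803), Mul(Rational(20576, 341), Pow(31, Rational(1, 2)))), 28354) = Add(Rational(22760275, 803), Mul(Rational(20576, 341), Pow(31, Rational(1, 2))))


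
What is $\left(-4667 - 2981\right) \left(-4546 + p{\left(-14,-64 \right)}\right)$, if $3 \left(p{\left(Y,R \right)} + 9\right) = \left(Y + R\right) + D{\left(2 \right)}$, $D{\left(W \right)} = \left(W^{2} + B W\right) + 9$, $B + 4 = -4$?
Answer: $35043136$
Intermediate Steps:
$B = -8$ ($B = -4 - 4 = -8$)
$D{\left(W \right)} = 9 + W^{2} - 8 W$ ($D{\left(W \right)} = \left(W^{2} - 8 W\right) + 9 = 9 + W^{2} - 8 W$)
$p{\left(Y,R \right)} = -10 + \frac{R}{3} + \frac{Y}{3}$ ($p{\left(Y,R \right)} = -9 + \frac{\left(Y + R\right) + \left(9 + 2^{2} - 16\right)}{3} = -9 + \frac{\left(R + Y\right) + \left(9 + 4 - 16\right)}{3} = -9 + \frac{\left(R + Y\right) - 3}{3} = -9 + \frac{-3 + R + Y}{3} = -9 + \left(-1 + \frac{R}{3} + \frac{Y}{3}\right) = -10 + \frac{R}{3} + \frac{Y}{3}$)
$\left(-4667 - 2981\right) \left(-4546 + p{\left(-14,-64 \right)}\right) = \left(-4667 - 2981\right) \left(-4546 + \left(-10 + \frac{1}{3} \left(-64\right) + \frac{1}{3} \left(-14\right)\right)\right) = - 7648 \left(-4546 - 36\right) = \left(-7648\right) \left(-4582\right) = 35043136$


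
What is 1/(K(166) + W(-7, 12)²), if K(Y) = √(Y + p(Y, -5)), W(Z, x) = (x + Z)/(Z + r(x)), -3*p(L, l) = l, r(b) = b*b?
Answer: -1407675/177194504708 + 352275361*√1509/177194504708 ≈ 0.077220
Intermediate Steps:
r(b) = b²
p(L, l) = -l/3
W(Z, x) = (Z + x)/(Z + x²) (W(Z, x) = (x + Z)/(Z + x²) = (Z + x)/(Z + x²))
K(Y) = √(5/3 + Y) (K(Y) = √(Y - ⅓*(-5)) = √(Y + 5/3) = √(5/3 + Y))
1/(K(166) + W(-7, 12)²) = 1/(√(15 + 9*166)/3 + ((-7 + 12)/(-7 + 12²))²) = 1/(√(15 + 1494)/3 + (5/(-7 + 144))²) = 1/(√1509/3 + (5/137)²) = 1/(√1509/3 + 25/18769) = 1/(25/18769 + √1509/3)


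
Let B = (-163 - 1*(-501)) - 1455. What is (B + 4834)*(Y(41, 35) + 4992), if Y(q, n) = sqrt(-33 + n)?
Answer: 18555264 + 3717*sqrt(2) ≈ 1.8561e+7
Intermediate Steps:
B = -1117 (B = (-163 + 501) - 1455 = 338 - 1455 = -1117)
(B + 4834)*(Y(41, 35) + 4992) = (-1117 + 4834)*(sqrt(-33 + 35) + 4992) = 3717*(sqrt(2) + 4992) = 3717*(4992 + sqrt(2)) = 18555264 + 3717*sqrt(2)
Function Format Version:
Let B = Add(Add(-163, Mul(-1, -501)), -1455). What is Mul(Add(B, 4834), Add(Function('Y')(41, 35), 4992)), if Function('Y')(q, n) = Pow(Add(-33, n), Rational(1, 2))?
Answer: Add(18555264, Mul(3717, Pow(2, Rational(1, 2)))) ≈ 1.8561e+7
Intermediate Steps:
B = -1117 (B = Add(Add(-163, 501), -1455) = Add(338, -1455) = -1117)
Mul(Add(B, 4834), Add(Function('Y')(41, 35), 4992)) = Mul(Add(-1117, 4834), Add(Pow(Add(-33, 35), Rational(1, 2)), 4992)) = Mul(3717, Add(Pow(2, Rational(1, 2)), 4992)) = Mul(3717, Add(4992, Pow(2, Rational(1, 2)))) = Add(18555264, Mul(3717, Pow(2, Rational(1, 2))))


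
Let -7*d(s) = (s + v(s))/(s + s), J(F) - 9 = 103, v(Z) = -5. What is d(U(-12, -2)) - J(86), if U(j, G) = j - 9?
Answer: -16477/147 ≈ -112.09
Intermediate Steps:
U(j, G) = -9 + j
J(F) = 112 (J(F) = 9 + 103 = 112)
d(s) = -(-5 + s)/(14*s) (d(s) = -(s - 5)/(7*(s + s)) = -(-5 + s)/(7*(2*s)) = -(-5 + s)*1/(2*s)/7 = -(-5 + s)/(14*s))
d(U(-12, -2)) - J(86) = (5 - (-9 - 12))/(14*(-9 - 12)) - 1*112 = (1/14)*(5 - 1*(-21))/(-21) - 112 = (1/14)*(-1/21)*(5 + 21) - 112 = (1/14)*(-1/21)*26 - 112 = -13/147 - 112 = -16477/147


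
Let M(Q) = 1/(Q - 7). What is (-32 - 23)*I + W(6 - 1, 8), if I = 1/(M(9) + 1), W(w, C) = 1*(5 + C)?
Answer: -71/3 ≈ -23.667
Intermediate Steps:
M(Q) = 1/(-7 + Q)
W(w, C) = 5 + C
I = 2/3 (I = 1/(1/(-7 + 9) + 1) = 1/(1/2 + 1) = 1/(3/2) = 2/3 ≈ 0.66667)
(-32 - 23)*I + W(6 - 1, 8) = (-32 - 23)*(2/3) + (5 + 8) = -55*2/3 + 13 = -110/3 + 13 = -71/3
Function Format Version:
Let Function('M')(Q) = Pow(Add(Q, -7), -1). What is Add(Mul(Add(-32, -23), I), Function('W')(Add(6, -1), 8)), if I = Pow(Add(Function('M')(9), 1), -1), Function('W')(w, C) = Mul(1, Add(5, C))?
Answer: Rational(-71, 3) ≈ -23.667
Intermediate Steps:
Function('M')(Q) = Pow(Add(-7, Q), -1)
Function('W')(w, C) = Add(5, C)
I = Rational(2, 3) (I = Pow(Add(Pow(Add(-7, 9), -1), 1), -1) = Pow(Add(Pow(2, -1), 1), -1) = Pow(Add(Rational(1, 2), 1), -1) = Pow(Rational(3, 2), -1) = Rational(2, 3) ≈ 0.66667)
Add(Mul(Add(-32, -23), I), Function('W')(Add(6, -1), 8)) = Add(Mul(Add(-32, -23), Rational(2, 3)), Add(5, 8)) = Add(Mul(-55, Rational(2, 3)), 13) = Add(Rational(-110, 3), 13) = Rational(-71, 3)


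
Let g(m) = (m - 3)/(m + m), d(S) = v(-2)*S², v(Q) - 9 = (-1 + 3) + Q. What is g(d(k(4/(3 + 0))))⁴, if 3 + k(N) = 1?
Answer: 14641/331776 ≈ 0.044129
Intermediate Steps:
v(Q) = 11 + Q (v(Q) = 9 + ((-1 + 3) + Q) = 9 + (2 + Q) = 11 + Q)
k(N) = -2 (k(N) = -3 + 1 = -2)
d(S) = 9*S² (d(S) = (11 - 2)*S² = 9*S²)
g(m) = (-3 + m)/(2*m) (g(m) = (-3 + m)/((2*m)) = (-3 + m)*(1/(2*m)) = (-3 + m)/(2*m))
g(d(k(4/(3 + 0))))⁴ = ((-3 + 9*(-2)²)/(2*((9*(-2)²))))⁴ = ((-3 + 9*4)/(2*((9*4))))⁴ = ((½)*(-3 + 36)/36)⁴ = ((½)*(1/36)*33)⁴ = (11/24)⁴ = 14641/331776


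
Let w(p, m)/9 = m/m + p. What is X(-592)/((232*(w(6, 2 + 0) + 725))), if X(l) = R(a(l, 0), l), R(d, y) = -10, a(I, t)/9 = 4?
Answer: -5/91408 ≈ -5.4700e-5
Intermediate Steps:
a(I, t) = 36 (a(I, t) = 9*4 = 36)
X(l) = -10
w(p, m) = 9 + 9*p (w(p, m) = 9*(m/m + p) = 9*(1 + p) = 9 + 9*p)
X(-592)/((232*(w(6, 2 + 0) + 725))) = -10*1/(232*((9 + 9*6) + 725)) = -10*1/(232*((9 + 54) + 725)) = -10*1/(232*(63 + 725)) = -10/(232*788) = -10/182816 = -10*1/182816 = -5/91408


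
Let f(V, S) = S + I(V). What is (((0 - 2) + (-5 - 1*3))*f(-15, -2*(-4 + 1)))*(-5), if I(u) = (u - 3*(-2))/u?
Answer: 330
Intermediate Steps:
I(u) = (6 + u)/u (I(u) = (u + 6)/u = (6 + u)/u)
f(V, S) = S + (6 + V)/V
(((0 - 2) + (-5 - 1*3))*f(-15, -2*(-4 + 1)))*(-5) = (((0 - 2) + (-5 - 1*3))*(1 - 2*(-4 + 1) + 6/(-15)))*(-5) = ((-2 + (-5 - 3))*(1 - 2*(-3) + 6*(-1/15)))*(-5) = ((-2 - 8)*(1 + 6 - ⅖))*(-5) = -10*33/5*(-5) = -66*(-5) = 330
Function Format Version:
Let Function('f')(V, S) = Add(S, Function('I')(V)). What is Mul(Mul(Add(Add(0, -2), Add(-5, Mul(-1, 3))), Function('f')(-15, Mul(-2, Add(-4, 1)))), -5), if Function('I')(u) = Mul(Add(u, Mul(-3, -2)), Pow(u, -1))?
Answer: 330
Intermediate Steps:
Function('I')(u) = Mul(Pow(u, -1), Add(6, u)) (Function('I')(u) = Mul(Add(u, 6), Pow(u, -1)) = Mul(Add(6, u), Pow(u, -1)) = Mul(Pow(u, -1), Add(6, u)))
Function('f')(V, S) = Add(S, Mul(Pow(V, -1), Add(6, V)))
Mul(Mul(Add(Add(0, -2), Add(-5, Mul(-1, 3))), Function('f')(-15, Mul(-2, Add(-4, 1)))), -5) = Mul(Mul(Add(Add(0, -2), Add(-5, Mul(-1, 3))), Add(1, Mul(-2, Add(-4, 1)), Mul(6, Pow(-15, -1)))), -5) = Mul(Mul(Add(-2, Add(-5, -3)), Add(1, Mul(-2, -3), Mul(6, Rational(-1, 15)))), -5) = Mul(Mul(Add(-2, -8), Add(1, 6, Rational(-2, 5))), -5) = Mul(Mul(-10, Rational(33, 5)), -5) = Mul(-66, -5) = 330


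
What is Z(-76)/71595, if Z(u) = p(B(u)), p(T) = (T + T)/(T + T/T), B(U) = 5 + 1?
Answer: 4/167055 ≈ 2.3944e-5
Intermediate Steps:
B(U) = 6
p(T) = 2*T/(1 + T) (p(T) = (2*T)/(T + 1) = (2*T)/(1 + T) = 2*T/(1 + T))
Z(u) = 12/7 (Z(u) = 2*6/(1 + 6) = 2*6/7 = 2*6*(⅐) = 12/7)
Z(-76)/71595 = (12/7)/71595 = (12/7)*(1/71595) = 4/167055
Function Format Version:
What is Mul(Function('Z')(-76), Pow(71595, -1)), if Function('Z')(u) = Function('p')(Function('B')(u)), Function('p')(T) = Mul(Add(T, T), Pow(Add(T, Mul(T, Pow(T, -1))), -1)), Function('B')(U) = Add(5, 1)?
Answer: Rational(4, 167055) ≈ 2.3944e-5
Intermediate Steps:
Function('B')(U) = 6
Function('p')(T) = Mul(2, T, Pow(Add(1, T), -1)) (Function('p')(T) = Mul(Mul(2, T), Pow(Add(T, 1), -1)) = Mul(Mul(2, T), Pow(Add(1, T), -1)) = Mul(2, T, Pow(Add(1, T), -1)))
Function('Z')(u) = Rational(12, 7) (Function('Z')(u) = Mul(2, 6, Pow(Add(1, 6), -1)) = Mul(2, 6, Pow(7, -1)) = Mul(2, 6, Rational(1, 7)) = Rational(12, 7))
Mul(Function('Z')(-76), Pow(71595, -1)) = Mul(Rational(12, 7), Pow(71595, -1)) = Mul(Rational(12, 7), Rational(1, 71595)) = Rational(4, 167055)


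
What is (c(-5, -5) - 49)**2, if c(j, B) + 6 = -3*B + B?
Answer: 2025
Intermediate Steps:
c(j, B) = -6 - 2*B (c(j, B) = -6 + (-3*B + B) = -6 - 2*B)
(c(-5, -5) - 49)**2 = ((-6 - 2*(-5)) - 49)**2 = ((-6 + 10) - 49)**2 = (4 - 49)**2 = (-45)**2 = 2025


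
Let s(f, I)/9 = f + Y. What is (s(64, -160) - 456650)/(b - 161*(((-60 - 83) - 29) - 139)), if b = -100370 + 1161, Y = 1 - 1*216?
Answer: 458009/49138 ≈ 9.3209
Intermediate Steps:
Y = -215 (Y = 1 - 216 = -215)
b = -99209
s(f, I) = -1935 + 9*f (s(f, I) = 9*(f - 215) = 9*(-215 + f) = -1935 + 9*f)
(s(64, -160) - 456650)/(b - 161*(((-60 - 83) - 29) - 139)) = ((-1935 + 9*64) - 456650)/(-99209 - 161*(((-60 - 83) - 29) - 139)) = ((-1935 + 576) - 456650)/(-99209 - 161*((-143 - 29) - 139)) = (-1359 - 456650)/(-99209 - 161*(-172 - 139)) = -458009/(-99209 - 161*(-311)) = -458009/(-99209 + 50071) = -458009/(-49138) = -458009*(-1/49138) = 458009/49138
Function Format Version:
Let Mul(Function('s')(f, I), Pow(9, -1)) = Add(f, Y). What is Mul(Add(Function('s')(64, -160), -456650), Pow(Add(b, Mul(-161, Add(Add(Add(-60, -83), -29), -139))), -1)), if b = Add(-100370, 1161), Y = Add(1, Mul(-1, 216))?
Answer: Rational(458009, 49138) ≈ 9.3209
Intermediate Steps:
Y = -215 (Y = Add(1, -216) = -215)
b = -99209
Function('s')(f, I) = Add(-1935, Mul(9, f)) (Function('s')(f, I) = Mul(9, Add(f, -215)) = Mul(9, Add(-215, f)) = Add(-1935, Mul(9, f)))
Mul(Add(Function('s')(64, -160), -456650), Pow(Add(b, Mul(-161, Add(Add(Add(-60, -83), -29), -139))), -1)) = Mul(Add(Add(-1935, Mul(9, 64)), -456650), Pow(Add(-99209, Mul(-161, Add(Add(Add(-60, -83), -29), -139))), -1)) = Mul(Add(Add(-1935, 576), -456650), Pow(Add(-99209, Mul(-161, Add(Add(-143, -29), -139))), -1)) = Mul(Add(-1359, -456650), Pow(Add(-99209, Mul(-161, Add(-172, -139))), -1)) = Mul(-458009, Pow(Add(-99209, Mul(-161, -311)), -1)) = Mul(-458009, Pow(Add(-99209, 50071), -1)) = Mul(-458009, Pow(-49138, -1)) = Mul(-458009, Rational(-1, 49138)) = Rational(458009, 49138)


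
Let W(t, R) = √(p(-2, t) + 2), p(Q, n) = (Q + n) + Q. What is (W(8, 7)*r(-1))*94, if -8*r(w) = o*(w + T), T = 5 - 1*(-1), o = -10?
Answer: 1175*√6/2 ≈ 1439.1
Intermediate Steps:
T = 6 (T = 5 + 1 = 6)
p(Q, n) = n + 2*Q
W(t, R) = √(-2 + t) (W(t, R) = √((t + 2*(-2)) + 2) = √((t - 4) + 2) = √((-4 + t) + 2) = √(-2 + t))
r(w) = 15/2 + 5*w/4 (r(w) = -(-5)*(w + 6)/4 = -(-5)*(6 + w)/4 = -(-60 - 10*w)/8 = 15/2 + 5*w/4)
(W(8, 7)*r(-1))*94 = (√(-2 + 8)*(15/2 + (5/4)*(-1)))*94 = (√6*(15/2 - 5/4))*94 = (√6*(25/4))*94 = (25*√6/4)*94 = 1175*√6/2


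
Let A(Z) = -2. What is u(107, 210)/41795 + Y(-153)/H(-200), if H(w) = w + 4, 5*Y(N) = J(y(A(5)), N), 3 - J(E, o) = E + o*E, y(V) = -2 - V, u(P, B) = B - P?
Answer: -4889/8191820 ≈ -0.00059681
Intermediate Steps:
J(E, o) = 3 - E - E*o (J(E, o) = 3 - (E + o*E) = 3 - (E + E*o) = 3 + (-E - E*o) = 3 - E - E*o)
Y(N) = 3/5 (Y(N) = (3 - (-2 - 1*(-2)) - (-2 - 1*(-2))*N)/5 = (3 - (-2 + 2) - (-2 + 2)*N)/5 = (3 - 1*0 - 1*0*N)/5 = (3 + 0 + 0)/5 = (1/5)*3 = 3/5)
H(w) = 4 + w
u(107, 210)/41795 + Y(-153)/H(-200) = (210 - 1*107)/41795 + 3/(5*(4 - 200)) = (210 - 107)*(1/41795) + (3/5)/(-196) = 103*(1/41795) + (3/5)*(-1/196) = 103/41795 - 3/980 = -4889/8191820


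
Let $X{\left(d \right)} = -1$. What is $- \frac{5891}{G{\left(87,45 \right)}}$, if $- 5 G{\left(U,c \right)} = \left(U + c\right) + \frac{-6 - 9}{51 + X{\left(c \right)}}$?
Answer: $\frac{294550}{1317} \approx 223.65$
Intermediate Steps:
$G{\left(U,c \right)} = \frac{3}{50} - \frac{U}{5} - \frac{c}{5}$ ($G{\left(U,c \right)} = - \frac{\left(U + c\right) + \frac{-6 - 9}{51 - 1}}{5} = - \frac{\left(U + c\right) - \frac{15}{50}}{5} = - \frac{\left(U + c\right) - \frac{3}{10}}{5} = - \frac{- \frac{3}{10} + U + c}{5} = \frac{3}{50} - \frac{U}{5} - \frac{c}{5}$)
$- \frac{5891}{G{\left(87,45 \right)}} = - \frac{5891}{\frac{3}{50} - \frac{87}{5} - 9} = - \frac{5891}{- \frac{1317}{50}} = \left(-5891\right) \left(- \frac{50}{1317}\right) = \frac{294550}{1317}$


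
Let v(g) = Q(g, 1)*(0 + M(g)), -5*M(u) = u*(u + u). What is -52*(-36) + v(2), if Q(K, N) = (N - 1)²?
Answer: 1872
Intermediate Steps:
M(u) = -2*u²/5 (M(u) = -u*(u + u)/5 = -u*2*u/5 = -2*u²/5)
Q(K, N) = (-1 + N)²
v(g) = 0 (v(g) = (-1 + 1)²*(0 - 2*g²/5) = 0²*(-2*g²/5) = 0*(-2*g²/5) = 0)
-52*(-36) + v(2) = -52*(-36) + 0 = 1872 + 0 = 1872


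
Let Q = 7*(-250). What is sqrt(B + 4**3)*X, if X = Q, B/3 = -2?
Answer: -1750*sqrt(58) ≈ -13328.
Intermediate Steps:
B = -6 (B = 3*(-2) = -6)
Q = -1750
X = -1750
sqrt(B + 4**3)*X = sqrt(-6 + 4**3)*(-1750) = sqrt(-6 + 64)*(-1750) = sqrt(58)*(-1750) = -1750*sqrt(58)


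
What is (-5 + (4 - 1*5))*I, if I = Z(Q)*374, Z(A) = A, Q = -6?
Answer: 13464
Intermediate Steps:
I = -2244 (I = -6*374 = -2244)
(-5 + (4 - 1*5))*I = (-5 + (4 - 1*5))*(-2244) = (-5 + (4 - 5))*(-2244) = (-5 - 1)*(-2244) = -6*(-2244) = 13464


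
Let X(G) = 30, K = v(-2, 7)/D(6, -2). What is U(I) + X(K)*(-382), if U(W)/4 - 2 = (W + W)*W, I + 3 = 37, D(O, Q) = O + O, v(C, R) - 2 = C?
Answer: -2204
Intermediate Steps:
v(C, R) = 2 + C
D(O, Q) = 2*O
I = 34 (I = -3 + 37 = 34)
K = 0 (K = (2 - 2)/((2*6)) = 0/12 = 0*(1/12) = 0)
U(W) = 8 + 8*W**2 (U(W) = 8 + 4*((W + W)*W) = 8 + 4*((2*W)*W) = 8 + 4*(2*W**2) = 8 + 8*W**2)
U(I) + X(K)*(-382) = (8 + 8*34**2) + 30*(-382) = (8 + 8*1156) - 11460 = (8 + 9248) - 11460 = 9256 - 11460 = -2204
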